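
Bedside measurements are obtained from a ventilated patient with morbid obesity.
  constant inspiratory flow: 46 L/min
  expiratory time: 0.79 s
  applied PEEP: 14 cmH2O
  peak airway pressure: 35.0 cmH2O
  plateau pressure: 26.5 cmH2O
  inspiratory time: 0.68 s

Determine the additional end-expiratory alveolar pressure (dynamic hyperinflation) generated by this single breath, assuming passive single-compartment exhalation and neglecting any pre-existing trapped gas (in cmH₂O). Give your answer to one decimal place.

Flow: 46 L/min ÷ 60 = 0.7667 L/s.
Vt = flow × Ti = 0.7667 L/s × 0.68 s × 1000 mL/L = 521.36 mL.
R = (PIP − Pplat)/V̇ = (35.0 − 26.5) / 0.7667 = 8.5/0.7667 = 11.086 cmH2O·s/L.
C = Vt/(Pplat − PEEP) = 521.36 / (26.5 − 14) = 521.36/12.5 = 41.709 mL/cmH2O.
τ = R × C = 11.086 × 0.04171 L/cmH2O = 0.4624 s.
Fraction remaining = e^(−Te/τ) = e^(−0.79/0.4624) = 0.1811; trapped volume = 521.36 × 0.1811 = 94.418 mL.
Additional alveolar pressure from trapping ≈ V_trapped / C = 94.418 / 41.709 = 2.264 cmH2O.

2.3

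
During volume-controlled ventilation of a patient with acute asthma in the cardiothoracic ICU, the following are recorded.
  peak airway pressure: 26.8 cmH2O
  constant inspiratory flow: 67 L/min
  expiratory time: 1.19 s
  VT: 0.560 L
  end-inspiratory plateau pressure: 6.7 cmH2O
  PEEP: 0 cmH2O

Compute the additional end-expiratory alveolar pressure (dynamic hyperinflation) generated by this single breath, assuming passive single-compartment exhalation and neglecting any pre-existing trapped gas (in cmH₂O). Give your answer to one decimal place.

Flow: 67 L/min ÷ 60 = 1.1167 L/s.
R = (PIP − Pplat)/V̇ = (26.8 − 6.7) / 1.1167 = 20.1/1.1167 = 17.999 cmH2O·s/L.
C = Vt/(Pplat − PEEP) = 560.0 / (6.7 − 0) = 560.0/6.7 = 83.582 mL/cmH2O.
τ = R × C = 17.999 × 0.08358 L/cmH2O = 1.504 s.
Fraction remaining = e^(−Te/τ) = e^(−1.19/1.504) = 0.4533; trapped volume = 560.0 × 0.4533 = 253.85 mL.
Additional alveolar pressure from trapping ≈ V_trapped / C = 253.85 / 83.582 = 3.037 cmH2O.

3.0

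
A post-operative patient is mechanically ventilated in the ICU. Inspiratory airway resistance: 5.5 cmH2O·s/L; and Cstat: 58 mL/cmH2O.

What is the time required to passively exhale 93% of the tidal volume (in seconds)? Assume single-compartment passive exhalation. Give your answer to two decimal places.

0.85

τ = R × C = 5.5 × 58 mL/cmH2O = 5.5 × 0.058 L/cmH2O = 0.319 s.
Exhaled fraction f = 1 − e^(−t/τ) → t = −τ·ln(1 − f) = −0.319·ln(0.07) = 0.8483 s.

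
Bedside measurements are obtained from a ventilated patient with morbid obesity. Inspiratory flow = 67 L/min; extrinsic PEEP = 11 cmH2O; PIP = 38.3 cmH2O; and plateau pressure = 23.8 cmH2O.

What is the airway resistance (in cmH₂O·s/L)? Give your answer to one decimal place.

13.0

Flow: 67 L/min ÷ 60 = 1.1167 L/s.
Raw = (PIP − Pplat) / flow = (38.3 − 23.8) / 1.1167 = 14.5 / 1.1167 = 12.985 cmH2O·s/L.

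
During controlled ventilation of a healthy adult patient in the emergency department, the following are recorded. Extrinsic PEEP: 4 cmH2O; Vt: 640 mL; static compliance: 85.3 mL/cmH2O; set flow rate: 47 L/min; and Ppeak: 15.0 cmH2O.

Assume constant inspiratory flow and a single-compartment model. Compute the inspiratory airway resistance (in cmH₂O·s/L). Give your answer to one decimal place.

4.5

Flow: 47 L/min ÷ 60 = 0.7833 L/s.
Equation of motion (constant flow): PIP = Vt/C + R·V̇ + PEEP.
R·V̇ = PIP − Vt/C − PEEP = 15.0 − 640/85.3 − 4 = 15.0 − 7.503 − 4 = 3.497 cmH2O.
R = 3.497 / 0.7833 = 4.464 cmH2O·s/L.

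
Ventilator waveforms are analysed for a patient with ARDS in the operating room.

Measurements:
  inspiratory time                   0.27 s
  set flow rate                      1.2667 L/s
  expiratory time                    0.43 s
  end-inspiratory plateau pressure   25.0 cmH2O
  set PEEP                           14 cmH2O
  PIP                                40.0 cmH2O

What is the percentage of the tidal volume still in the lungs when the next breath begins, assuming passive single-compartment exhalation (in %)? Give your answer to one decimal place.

Vt = flow × Ti = 1.2667 L/s × 0.27 s × 1000 mL/L = 342.01 mL.
R = (PIP − Pplat)/V̇ = (40.0 − 25.0) / 1.2667 = 15.0/1.2667 = 11.842 cmH2O·s/L.
C = Vt/(Pplat − PEEP) = 342.01 / (25.0 − 14) = 342.01/11.0 = 31.092 mL/cmH2O.
τ = R × C = 11.842 × 0.03109 L/cmH2O = 0.3682 s.
Fraction remaining at end-expiration = e^(−Te/τ) = e^(−0.43/0.3682) = 0.311 → 31.1%.

31.1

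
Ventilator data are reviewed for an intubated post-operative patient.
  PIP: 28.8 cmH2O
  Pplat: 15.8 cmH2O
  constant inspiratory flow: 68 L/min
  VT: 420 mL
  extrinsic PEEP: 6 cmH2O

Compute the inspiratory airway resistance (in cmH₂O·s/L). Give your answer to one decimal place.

Flow: 68 L/min ÷ 60 = 1.1333 L/s.
Raw = (PIP − Pplat) / flow = (28.8 − 15.8) / 1.1333 = 13.0 / 1.1333 = 11.471 cmH2O·s/L.

11.5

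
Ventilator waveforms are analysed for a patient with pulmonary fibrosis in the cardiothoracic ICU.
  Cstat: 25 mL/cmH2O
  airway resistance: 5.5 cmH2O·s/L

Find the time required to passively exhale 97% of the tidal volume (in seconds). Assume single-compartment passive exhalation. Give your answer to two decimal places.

0.48

τ = R × C = 5.5 × 25 mL/cmH2O = 5.5 × 0.025 L/cmH2O = 0.1375 s.
Exhaled fraction f = 1 − e^(−t/τ) → t = −τ·ln(1 − f) = −0.1375·ln(0.03) = 0.4822 s.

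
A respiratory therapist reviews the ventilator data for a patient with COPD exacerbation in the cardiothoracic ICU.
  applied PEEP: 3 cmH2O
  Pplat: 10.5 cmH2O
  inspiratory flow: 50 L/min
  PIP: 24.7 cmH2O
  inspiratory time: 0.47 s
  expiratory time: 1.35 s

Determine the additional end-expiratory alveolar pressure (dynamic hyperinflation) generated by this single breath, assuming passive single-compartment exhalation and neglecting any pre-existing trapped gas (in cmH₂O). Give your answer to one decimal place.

1.6

Flow: 50 L/min ÷ 60 = 0.8333 L/s.
Vt = flow × Ti = 0.8333 L/s × 0.47 s × 1000 mL/L = 391.65 mL.
R = (PIP − Pplat)/V̇ = (24.7 − 10.5) / 0.8333 = 14.2/0.8333 = 17.041 cmH2O·s/L.
C = Vt/(Pplat − PEEP) = 391.65 / (10.5 − 3) = 391.65/7.5 = 52.22 mL/cmH2O.
τ = R × C = 17.041 × 0.05222 L/cmH2O = 0.8899 s.
Fraction remaining = e^(−Te/τ) = e^(−1.35/0.8899) = 0.2194; trapped volume = 391.65 × 0.2194 = 85.928 mL.
Additional alveolar pressure from trapping ≈ V_trapped / C = 85.928 / 52.22 = 1.645 cmH2O.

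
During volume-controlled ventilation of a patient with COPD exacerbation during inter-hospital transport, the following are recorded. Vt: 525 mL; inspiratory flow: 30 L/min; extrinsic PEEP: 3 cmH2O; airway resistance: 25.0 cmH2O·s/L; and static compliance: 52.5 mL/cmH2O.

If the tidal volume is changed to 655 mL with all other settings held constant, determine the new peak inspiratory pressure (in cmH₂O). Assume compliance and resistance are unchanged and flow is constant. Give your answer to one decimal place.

28.0

Flow: 30 L/min ÷ 60 = 0.5 L/s.
PIP = Vt/C + R·V̇ + PEEP (constant-flow equation of motion).
Only the elastic term changes: ΔPIP = ΔVt / C = (655 − 525) / 52.5 = 2.476 cmH2O.
Original PIP = 525/52.5 + 25.0×0.5 + 3 = 25.5 cmH2O; new PIP = 25.5 + (2.476) = 27.976 cmH2O.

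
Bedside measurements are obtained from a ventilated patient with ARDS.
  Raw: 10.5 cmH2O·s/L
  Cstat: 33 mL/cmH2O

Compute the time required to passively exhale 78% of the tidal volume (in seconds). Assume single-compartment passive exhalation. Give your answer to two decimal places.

0.52

τ = R × C = 10.5 × 33 mL/cmH2O = 10.5 × 0.033 L/cmH2O = 0.3465 s.
Exhaled fraction f = 1 − e^(−t/τ) → t = −τ·ln(1 − f) = −0.3465·ln(0.22) = 0.5246 s.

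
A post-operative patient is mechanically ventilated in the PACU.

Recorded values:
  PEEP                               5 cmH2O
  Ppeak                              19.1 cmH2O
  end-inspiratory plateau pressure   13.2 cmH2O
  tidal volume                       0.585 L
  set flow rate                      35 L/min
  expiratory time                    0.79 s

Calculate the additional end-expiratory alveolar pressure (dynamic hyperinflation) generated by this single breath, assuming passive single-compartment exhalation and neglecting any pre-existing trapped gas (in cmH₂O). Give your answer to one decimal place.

2.7

Flow: 35 L/min ÷ 60 = 0.5833 L/s.
R = (PIP − Pplat)/V̇ = (19.1 − 13.2) / 0.5833 = 5.9/0.5833 = 10.115 cmH2O·s/L.
C = Vt/(Pplat − PEEP) = 585.0 / (13.2 − 5) = 585.0/8.2 = 71.341 mL/cmH2O.
τ = R × C = 10.115 × 0.07134 L/cmH2O = 0.7216 s.
Fraction remaining = e^(−Te/τ) = e^(−0.79/0.7216) = 0.3346; trapped volume = 585.0 × 0.3346 = 195.74 mL.
Additional alveolar pressure from trapping ≈ V_trapped / C = 195.74 / 71.341 = 2.744 cmH2O.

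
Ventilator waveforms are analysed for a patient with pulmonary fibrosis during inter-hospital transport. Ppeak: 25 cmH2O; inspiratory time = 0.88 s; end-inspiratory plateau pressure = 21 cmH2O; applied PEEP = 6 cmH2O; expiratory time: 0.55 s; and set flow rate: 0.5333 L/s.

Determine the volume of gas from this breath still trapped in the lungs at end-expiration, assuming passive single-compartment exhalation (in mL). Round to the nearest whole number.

45

Vt = flow × Ti = 0.5333 L/s × 0.88 s × 1000 mL/L = 469.3 mL.
R = (PIP − Pplat)/V̇ = (25 − 21) / 0.5333 = 4.0/0.5333 = 7.5 cmH2O·s/L.
C = Vt/(Pplat − PEEP) = 469.3 / (21 − 6) = 469.3/15.0 = 31.287 mL/cmH2O.
τ = R × C = 7.5 × 0.03129 L/cmH2O = 0.2347 s.
Fraction remaining = e^(−Te/τ) = e^(−0.55/0.2347) = 0.096.
Trapped volume = 469.3 × 0.096 = 45.053 mL.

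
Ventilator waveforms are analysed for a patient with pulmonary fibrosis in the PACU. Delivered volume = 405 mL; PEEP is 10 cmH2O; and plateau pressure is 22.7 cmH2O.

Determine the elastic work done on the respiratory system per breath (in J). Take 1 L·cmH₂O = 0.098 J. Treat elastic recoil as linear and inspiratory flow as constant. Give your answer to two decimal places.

0.25

Elastic work ≈ ½ × (Pplat − PEEP) × Vt = 0.5 × (22.7 − 10) × 0.405 L = 0.5 × 12.7 × 0.405 = 2.572 L·cmH2O.
× 0.098 J/(L·cmH2O) → 0.2521 J.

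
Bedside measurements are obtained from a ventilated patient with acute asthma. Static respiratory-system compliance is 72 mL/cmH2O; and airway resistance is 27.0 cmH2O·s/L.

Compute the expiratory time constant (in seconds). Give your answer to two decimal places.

1.94

τ = R × C = 27.0 × 72 mL/cmH2O = 27.0 × 0.072 L/cmH2O = 1.944 s.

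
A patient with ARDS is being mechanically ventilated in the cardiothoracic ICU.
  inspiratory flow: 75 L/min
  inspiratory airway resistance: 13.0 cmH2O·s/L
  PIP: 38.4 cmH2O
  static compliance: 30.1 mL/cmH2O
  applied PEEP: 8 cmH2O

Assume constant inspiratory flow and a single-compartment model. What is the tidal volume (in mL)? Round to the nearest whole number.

426

Flow: 75 L/min ÷ 60 = 1.25 L/s.
Equation of motion (constant flow): PIP = Vt/C + R·V̇ + PEEP.
Vt/C = PIP − R·V̇ − PEEP = 38.4 − 16.25 − 8 = 14.15 cmH2O.
Vt = C × 14.15 = 30.1 × 14.15 = 425.92 mL.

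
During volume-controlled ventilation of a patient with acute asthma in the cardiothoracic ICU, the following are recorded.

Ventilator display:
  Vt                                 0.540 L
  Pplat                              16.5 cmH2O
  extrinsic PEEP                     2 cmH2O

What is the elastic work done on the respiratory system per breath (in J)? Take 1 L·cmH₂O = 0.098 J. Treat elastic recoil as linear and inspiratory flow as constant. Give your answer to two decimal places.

Elastic work ≈ ½ × (Pplat − PEEP) × Vt = 0.5 × (16.5 − 2) × 0.540 L = 0.5 × 14.5 × 0.540 = 3.915 L·cmH2O.
× 0.098 J/(L·cmH2O) → 0.3837 J.

0.38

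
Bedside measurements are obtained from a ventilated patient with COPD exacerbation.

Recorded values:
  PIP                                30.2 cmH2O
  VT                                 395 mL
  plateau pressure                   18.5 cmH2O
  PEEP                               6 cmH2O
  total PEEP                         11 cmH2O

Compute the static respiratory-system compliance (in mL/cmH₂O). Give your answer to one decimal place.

End-expiratory occlusion gives total PEEP = 11 cmH2O (intrinsic PEEP = 11 − 6 = 5). Use total PEEP for the elastic gradient.
Cstat = Vt / (Pplat − PEEPtotal) = 395 / (18.5 − 11) = 395 / 7.5 = 52.667 mL/cmH2O.

52.7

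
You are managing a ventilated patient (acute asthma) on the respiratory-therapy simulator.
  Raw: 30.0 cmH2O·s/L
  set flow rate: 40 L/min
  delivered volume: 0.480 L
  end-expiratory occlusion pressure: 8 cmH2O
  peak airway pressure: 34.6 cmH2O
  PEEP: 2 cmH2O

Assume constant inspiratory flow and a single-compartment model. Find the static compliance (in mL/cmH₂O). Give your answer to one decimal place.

72.7

Flow: 40 L/min ÷ 60 = 0.6667 L/s.
Total PEEP = 8 cmH2O (set 2 + intrinsic 6); this is the baseline alveolar pressure.
Equation of motion (constant flow): PIP = Vt/C + R·V̇ + PEEP.
Vt/C = PIP − R·V̇ − PEEP = 34.6 − 30.0×0.6667 − 8 = 34.6 − 20.001 − 8 = 6.599 cmH2O.
C = Vt / 6.599 = 480 / 6.599 = 72.738 mL/cmH2O.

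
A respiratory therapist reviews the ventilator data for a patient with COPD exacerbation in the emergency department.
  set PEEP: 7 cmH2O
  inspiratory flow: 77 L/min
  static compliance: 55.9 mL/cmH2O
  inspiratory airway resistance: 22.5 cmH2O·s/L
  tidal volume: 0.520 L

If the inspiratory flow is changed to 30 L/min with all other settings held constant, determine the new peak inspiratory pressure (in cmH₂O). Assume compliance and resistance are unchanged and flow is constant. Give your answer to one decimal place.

27.6

Flow: 77 L/min ÷ 60 = 1.2833 L/s.
New flow: 30 L/min ÷ 60 = 0.5 L/s.
PIP = Vt/C + R·V̇ + PEEP (constant-flow equation of motion).
Only the resistive term changes: ΔPIP = R × ΔV̇ = 22.5 × (0.5 − 1.2833) = 22.5 × -0.7833 = -17.624 cmH2O.
Original PIP = 520/55.9 + 22.5×1.2833 + 7 = 45.177 cmH2O; new PIP = 45.177 + (-17.624) = 27.553 cmH2O.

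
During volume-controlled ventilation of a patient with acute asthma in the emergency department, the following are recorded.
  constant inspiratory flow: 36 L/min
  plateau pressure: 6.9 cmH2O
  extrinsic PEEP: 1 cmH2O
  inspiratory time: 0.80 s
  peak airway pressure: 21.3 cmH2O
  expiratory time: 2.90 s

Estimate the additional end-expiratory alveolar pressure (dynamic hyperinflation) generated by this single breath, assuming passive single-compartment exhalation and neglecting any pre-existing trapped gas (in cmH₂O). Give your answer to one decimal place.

Flow: 36 L/min ÷ 60 = 0.6 L/s.
Vt = flow × Ti = 0.6 L/s × 0.80 s × 1000 mL/L = 480.0 mL.
R = (PIP − Pplat)/V̇ = (21.3 − 6.9) / 0.6 = 14.4/0.6 = 24.0 cmH2O·s/L.
C = Vt/(Pplat − PEEP) = 480.0 / (6.9 − 1) = 480.0/5.9 = 81.356 mL/cmH2O.
τ = R × C = 24.0 × 0.08136 L/cmH2O = 1.953 s.
Fraction remaining = e^(−Te/τ) = e^(−2.90/1.953) = 0.2265; trapped volume = 480.0 × 0.2265 = 108.72 mL.
Additional alveolar pressure from trapping ≈ V_trapped / C = 108.72 / 81.356 = 1.336 cmH2O.

1.3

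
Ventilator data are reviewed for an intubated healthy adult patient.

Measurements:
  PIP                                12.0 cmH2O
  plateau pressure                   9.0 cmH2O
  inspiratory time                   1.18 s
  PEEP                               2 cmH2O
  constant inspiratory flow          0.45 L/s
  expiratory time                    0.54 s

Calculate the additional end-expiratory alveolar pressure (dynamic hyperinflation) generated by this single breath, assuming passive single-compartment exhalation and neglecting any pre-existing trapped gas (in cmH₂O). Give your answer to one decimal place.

Vt = flow × Ti = 0.45 L/s × 1.18 s × 1000 mL/L = 531.0 mL.
R = (PIP − Pplat)/V̇ = (12.0 − 9.0) / 0.45 = 3.0/0.45 = 6.667 cmH2O·s/L.
C = Vt/(Pplat − PEEP) = 531.0 / (9.0 − 2) = 531.0/7.0 = 75.857 mL/cmH2O.
τ = R × C = 6.667 × 0.07586 L/cmH2O = 0.5058 s.
Fraction remaining = e^(−Te/τ) = e^(−0.54/0.5058) = 0.3438; trapped volume = 531.0 × 0.3438 = 182.56 mL.
Additional alveolar pressure from trapping ≈ V_trapped / C = 182.56 / 75.857 = 2.407 cmH2O.

2.4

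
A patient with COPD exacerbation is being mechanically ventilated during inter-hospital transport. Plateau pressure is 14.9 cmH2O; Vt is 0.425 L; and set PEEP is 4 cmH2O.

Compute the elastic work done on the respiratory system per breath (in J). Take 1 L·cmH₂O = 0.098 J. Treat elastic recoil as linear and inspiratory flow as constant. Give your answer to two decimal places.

Elastic work ≈ ½ × (Pplat − PEEP) × Vt = 0.5 × (14.9 − 4) × 0.425 L = 0.5 × 10.9 × 0.425 = 2.316 L·cmH2O.
× 0.098 J/(L·cmH2O) → 0.227 J.

0.23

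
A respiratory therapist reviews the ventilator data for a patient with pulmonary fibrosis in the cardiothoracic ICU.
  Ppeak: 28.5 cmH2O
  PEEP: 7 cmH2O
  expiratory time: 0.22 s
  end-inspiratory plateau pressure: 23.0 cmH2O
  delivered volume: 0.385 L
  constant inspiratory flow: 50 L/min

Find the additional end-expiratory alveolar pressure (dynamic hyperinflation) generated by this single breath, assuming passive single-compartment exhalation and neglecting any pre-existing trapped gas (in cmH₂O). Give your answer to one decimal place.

Flow: 50 L/min ÷ 60 = 0.8333 L/s.
R = (PIP − Pplat)/V̇ = (28.5 − 23.0) / 0.8333 = 5.5/0.8333 = 6.6 cmH2O·s/L.
C = Vt/(Pplat − PEEP) = 385.0 / (23.0 − 7) = 385.0/16.0 = 24.063 mL/cmH2O.
τ = R × C = 6.6 × 0.02406 L/cmH2O = 0.1588 s.
Fraction remaining = e^(−Te/τ) = e^(−0.22/0.1588) = 0.2502; trapped volume = 385.0 × 0.2502 = 96.327 mL.
Additional alveolar pressure from trapping ≈ V_trapped / C = 96.327 / 24.063 = 4.003 cmH2O.

4.0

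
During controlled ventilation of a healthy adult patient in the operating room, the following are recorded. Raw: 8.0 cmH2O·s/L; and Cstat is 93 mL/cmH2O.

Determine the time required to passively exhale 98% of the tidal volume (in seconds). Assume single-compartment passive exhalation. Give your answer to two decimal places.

τ = R × C = 8.0 × 93 mL/cmH2O = 8.0 × 0.093 L/cmH2O = 0.744 s.
Exhaled fraction f = 1 − e^(−t/τ) → t = −τ·ln(1 − f) = −0.744·ln(0.02) = 2.911 s.

2.91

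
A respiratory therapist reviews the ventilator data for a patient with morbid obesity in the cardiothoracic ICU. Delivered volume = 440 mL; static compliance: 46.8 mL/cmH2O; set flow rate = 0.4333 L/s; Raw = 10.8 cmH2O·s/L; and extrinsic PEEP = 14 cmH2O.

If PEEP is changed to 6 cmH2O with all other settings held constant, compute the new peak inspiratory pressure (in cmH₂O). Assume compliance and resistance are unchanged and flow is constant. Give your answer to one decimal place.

20.1

PIP = Vt/C + R·V̇ + PEEP (constant-flow equation of motion).
Only the baseline term changes: ΔPIP = ΔPEEP = 6 − 14 = -8.0 cmH2O.
Original PIP = 440/46.8 + 10.8×0.4333 + 14 = 28.081 cmH2O; new PIP = 28.081 + (-8.0) = 20.081 cmH2O.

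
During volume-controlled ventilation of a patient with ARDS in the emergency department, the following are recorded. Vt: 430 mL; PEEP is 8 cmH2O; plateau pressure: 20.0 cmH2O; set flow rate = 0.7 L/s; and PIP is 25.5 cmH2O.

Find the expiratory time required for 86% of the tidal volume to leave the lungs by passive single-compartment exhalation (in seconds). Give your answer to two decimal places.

0.55

R = (PIP − Pplat)/V̇ = (25.5 − 20.0) / 0.7 = 5.5/0.7 = 7.857 cmH2O·s/L.
C = Vt/(Pplat − PEEP) = 430.0 / (20.0 − 8) = 430.0/12.0 = 35.833 mL/cmH2O.
τ = R × C = 7.857 × 0.03583 L/cmH2O = 0.2815 s.
t = −τ·ln(1 − 0.86) = −0.2815·ln(0.14) = 0.5535 s.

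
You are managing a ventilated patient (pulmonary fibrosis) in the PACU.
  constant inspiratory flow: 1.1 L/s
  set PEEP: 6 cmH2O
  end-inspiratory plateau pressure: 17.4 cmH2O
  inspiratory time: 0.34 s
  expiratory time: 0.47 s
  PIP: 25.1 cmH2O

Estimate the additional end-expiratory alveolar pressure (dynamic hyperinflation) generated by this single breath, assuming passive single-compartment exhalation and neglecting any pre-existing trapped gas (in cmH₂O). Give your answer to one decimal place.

Vt = flow × Ti = 1.1 L/s × 0.34 s × 1000 mL/L = 374.0 mL.
R = (PIP − Pplat)/V̇ = (25.1 − 17.4) / 1.1 = 7.7/1.1 = 7.0 cmH2O·s/L.
C = Vt/(Pplat − PEEP) = 374.0 / (17.4 − 6) = 374.0/11.4 = 32.807 mL/cmH2O.
τ = R × C = 7.0 × 0.03281 L/cmH2O = 0.2297 s.
Fraction remaining = e^(−Te/τ) = e^(−0.47/0.2297) = 0.1292; trapped volume = 374.0 × 0.1292 = 48.321 mL.
Additional alveolar pressure from trapping ≈ V_trapped / C = 48.321 / 32.807 = 1.473 cmH2O.

1.5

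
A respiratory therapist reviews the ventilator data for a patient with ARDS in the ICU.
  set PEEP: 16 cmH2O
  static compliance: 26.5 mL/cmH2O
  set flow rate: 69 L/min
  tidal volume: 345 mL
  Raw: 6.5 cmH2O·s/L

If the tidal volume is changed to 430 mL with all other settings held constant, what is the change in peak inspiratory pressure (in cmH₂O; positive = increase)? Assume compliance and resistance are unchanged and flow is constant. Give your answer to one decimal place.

PIP = Vt/C + R·V̇ + PEEP (constant-flow equation of motion).
Only the elastic term changes: ΔPIP = ΔVt / C = (430 − 345) / 26.5 = 3.208 cmH2O.

3.2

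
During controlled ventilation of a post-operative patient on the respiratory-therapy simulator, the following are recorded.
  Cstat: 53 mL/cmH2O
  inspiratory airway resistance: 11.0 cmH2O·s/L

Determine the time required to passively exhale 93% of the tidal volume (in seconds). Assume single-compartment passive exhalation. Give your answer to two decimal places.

1.55

τ = R × C = 11.0 × 53 mL/cmH2O = 11.0 × 0.053 L/cmH2O = 0.583 s.
Exhaled fraction f = 1 − e^(−t/τ) → t = −τ·ln(1 − f) = −0.583·ln(0.07) = 1.55 s.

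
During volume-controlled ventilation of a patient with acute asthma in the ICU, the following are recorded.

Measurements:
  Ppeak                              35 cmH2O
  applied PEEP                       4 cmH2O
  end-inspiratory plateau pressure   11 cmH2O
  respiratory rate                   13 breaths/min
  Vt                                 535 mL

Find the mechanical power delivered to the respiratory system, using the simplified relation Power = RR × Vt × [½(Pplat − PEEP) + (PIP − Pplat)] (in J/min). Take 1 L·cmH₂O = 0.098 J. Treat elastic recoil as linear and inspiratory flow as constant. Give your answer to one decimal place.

Per-breath work = Vt × [½(Pplat−PEEP) + (PIP−Pplat)] = 0.535 × [0.5×7.0 + 24.0] = 0.535 × 27.5 = 14.713 L·cmH2O.
Power = 13 × 14.713 = 191.27 L·cmH2O/min.
× 0.098 J/(L·cmH2O) → 18.744 J/min.

18.7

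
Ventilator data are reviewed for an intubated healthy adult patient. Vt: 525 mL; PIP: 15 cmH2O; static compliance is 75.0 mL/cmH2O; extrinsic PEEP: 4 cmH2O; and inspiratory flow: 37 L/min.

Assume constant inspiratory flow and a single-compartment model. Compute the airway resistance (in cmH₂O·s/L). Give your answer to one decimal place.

6.5

Flow: 37 L/min ÷ 60 = 0.6167 L/s.
Equation of motion (constant flow): PIP = Vt/C + R·V̇ + PEEP.
R·V̇ = PIP − Vt/C − PEEP = 15 − 525/75.0 − 4 = 15 − 7.0 − 4 = 4.0 cmH2O.
R = 4.0 / 0.6167 = 6.486 cmH2O·s/L.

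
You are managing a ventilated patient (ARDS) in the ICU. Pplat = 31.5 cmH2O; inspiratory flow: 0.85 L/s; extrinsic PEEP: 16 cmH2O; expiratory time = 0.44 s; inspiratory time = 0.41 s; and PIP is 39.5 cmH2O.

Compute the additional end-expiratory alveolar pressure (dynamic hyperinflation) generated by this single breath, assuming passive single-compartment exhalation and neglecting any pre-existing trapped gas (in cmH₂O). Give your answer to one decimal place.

1.9

Vt = flow × Ti = 0.85 L/s × 0.41 s × 1000 mL/L = 348.5 mL.
R = (PIP − Pplat)/V̇ = (39.5 − 31.5) / 0.85 = 8.0/0.85 = 9.412 cmH2O·s/L.
C = Vt/(Pplat − PEEP) = 348.5 / (31.5 − 16) = 348.5/15.5 = 22.484 mL/cmH2O.
τ = R × C = 9.412 × 0.02248 L/cmH2O = 0.2116 s.
Fraction remaining = e^(−Te/τ) = e^(−0.44/0.2116) = 0.125; trapped volume = 348.5 × 0.125 = 43.563 mL.
Additional alveolar pressure from trapping ≈ V_trapped / C = 43.563 / 22.484 = 1.938 cmH2O.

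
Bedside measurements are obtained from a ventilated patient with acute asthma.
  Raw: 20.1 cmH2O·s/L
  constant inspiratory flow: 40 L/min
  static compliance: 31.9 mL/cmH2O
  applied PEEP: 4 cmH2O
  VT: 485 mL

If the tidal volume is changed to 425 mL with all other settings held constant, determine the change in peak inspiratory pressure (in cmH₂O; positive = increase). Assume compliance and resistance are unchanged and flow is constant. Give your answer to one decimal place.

PIP = Vt/C + R·V̇ + PEEP (constant-flow equation of motion).
Only the elastic term changes: ΔPIP = ΔVt / C = (425 − 485) / 31.9 = -1.881 cmH2O.

-1.9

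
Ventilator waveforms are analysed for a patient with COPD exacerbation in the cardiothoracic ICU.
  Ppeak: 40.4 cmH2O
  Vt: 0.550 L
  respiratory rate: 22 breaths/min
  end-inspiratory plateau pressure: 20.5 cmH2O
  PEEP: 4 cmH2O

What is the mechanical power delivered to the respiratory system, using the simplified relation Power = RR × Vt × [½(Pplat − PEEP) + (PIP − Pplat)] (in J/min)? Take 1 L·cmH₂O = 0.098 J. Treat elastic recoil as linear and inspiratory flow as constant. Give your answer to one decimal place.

Per-breath work = Vt × [½(Pplat−PEEP) + (PIP−Pplat)] = 0.550 × [0.5×16.5 + 19.9] = 0.550 × 28.15 = 15.483 L·cmH2O.
Power = 22 × 15.483 = 340.63 L·cmH2O/min.
× 0.098 J/(L·cmH2O) → 33.382 J/min.

33.4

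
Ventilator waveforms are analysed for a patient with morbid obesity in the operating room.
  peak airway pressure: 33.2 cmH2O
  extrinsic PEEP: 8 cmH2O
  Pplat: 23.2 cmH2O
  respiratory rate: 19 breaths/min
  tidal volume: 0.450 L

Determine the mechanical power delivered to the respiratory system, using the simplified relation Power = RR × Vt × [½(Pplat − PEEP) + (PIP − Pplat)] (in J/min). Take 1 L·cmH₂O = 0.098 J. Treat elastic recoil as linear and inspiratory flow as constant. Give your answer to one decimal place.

14.7

Per-breath work = Vt × [½(Pplat−PEEP) + (PIP−Pplat)] = 0.450 × [0.5×15.2 + 10.0] = 0.450 × 17.6 = 7.92 L·cmH2O.
Power = 19 × 7.92 = 150.48 L·cmH2O/min.
× 0.098 J/(L·cmH2O) → 14.747 J/min.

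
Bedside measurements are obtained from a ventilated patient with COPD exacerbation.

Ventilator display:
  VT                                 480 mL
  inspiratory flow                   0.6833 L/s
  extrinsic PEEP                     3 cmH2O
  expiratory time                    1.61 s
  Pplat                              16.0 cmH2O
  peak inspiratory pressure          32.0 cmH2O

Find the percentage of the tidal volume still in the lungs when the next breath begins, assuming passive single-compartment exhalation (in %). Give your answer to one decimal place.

R = (PIP − Pplat)/V̇ = (32.0 − 16.0) / 0.6833 = 16.0/0.6833 = 23.416 cmH2O·s/L.
C = Vt/(Pplat − PEEP) = 480.0 / (16.0 − 3) = 480.0/13.0 = 36.923 mL/cmH2O.
τ = R × C = 23.416 × 0.03692 L/cmH2O = 0.8645 s.
Fraction remaining at end-expiration = e^(−Te/τ) = e^(−1.61/0.8645) = 0.1553 → 15.53%.

15.5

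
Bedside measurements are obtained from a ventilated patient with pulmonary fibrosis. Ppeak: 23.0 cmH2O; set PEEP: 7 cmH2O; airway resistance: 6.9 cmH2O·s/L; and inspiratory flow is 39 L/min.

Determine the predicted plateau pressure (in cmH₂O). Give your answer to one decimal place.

18.5

Flow: 39 L/min ÷ 60 = 0.65 L/s.
Pplat = PIP − Raw × flow = 23.0 − 6.9 × 0.65 = 23.0 − 4.485 = 18.515 cmH2O.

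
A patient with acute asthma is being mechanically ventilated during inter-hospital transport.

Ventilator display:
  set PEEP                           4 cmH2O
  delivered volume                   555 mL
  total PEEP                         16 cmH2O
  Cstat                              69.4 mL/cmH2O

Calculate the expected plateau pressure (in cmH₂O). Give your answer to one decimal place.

End-expiratory occlusion gives total PEEP = 16 cmH2O (intrinsic PEEP = 16 − 4 = 12). Use total PEEP for the elastic gradient.
Pplat = PEEPtotal + Vt / Cstat = 16 + 555 / 69.4 = 16 + 7.997 = 23.997 cmH2O.

24.0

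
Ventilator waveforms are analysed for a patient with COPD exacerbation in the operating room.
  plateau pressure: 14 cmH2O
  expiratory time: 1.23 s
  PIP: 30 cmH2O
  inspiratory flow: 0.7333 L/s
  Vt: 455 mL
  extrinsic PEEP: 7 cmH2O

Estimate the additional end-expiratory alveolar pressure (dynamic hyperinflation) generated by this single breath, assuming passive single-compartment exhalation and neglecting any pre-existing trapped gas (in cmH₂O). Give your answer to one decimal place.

2.9

R = (PIP − Pplat)/V̇ = (30 − 14) / 0.7333 = 16.0/0.7333 = 21.819 cmH2O·s/L.
C = Vt/(Pplat − PEEP) = 455.0 / (14 − 7) = 455.0/7.0 = 65.0 mL/cmH2O.
τ = R × C = 21.819 × 0.065 L/cmH2O = 1.418 s.
Fraction remaining = e^(−Te/τ) = e^(−1.23/1.418) = 0.42; trapped volume = 455.0 × 0.42 = 191.1 mL.
Additional alveolar pressure from trapping ≈ V_trapped / C = 191.1 / 65.0 = 2.94 cmH2O.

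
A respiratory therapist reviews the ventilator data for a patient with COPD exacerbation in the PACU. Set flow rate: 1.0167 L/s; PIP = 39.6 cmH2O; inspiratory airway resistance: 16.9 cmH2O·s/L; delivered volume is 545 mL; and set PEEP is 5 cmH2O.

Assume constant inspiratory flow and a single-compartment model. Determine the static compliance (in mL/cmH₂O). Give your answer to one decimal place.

31.3

Equation of motion (constant flow): PIP = Vt/C + R·V̇ + PEEP.
Vt/C = PIP − R·V̇ − PEEP = 39.6 − 16.9×1.0167 − 5 = 39.6 − 17.182 − 5 = 17.418 cmH2O.
C = Vt / 17.418 = 545 / 17.418 = 31.289 mL/cmH2O.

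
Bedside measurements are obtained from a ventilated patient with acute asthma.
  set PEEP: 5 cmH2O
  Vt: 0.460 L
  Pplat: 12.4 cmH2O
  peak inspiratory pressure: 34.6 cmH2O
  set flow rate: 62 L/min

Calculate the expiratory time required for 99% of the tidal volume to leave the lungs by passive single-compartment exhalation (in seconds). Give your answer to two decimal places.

Flow: 62 L/min ÷ 60 = 1.0333 L/s.
R = (PIP − Pplat)/V̇ = (34.6 − 12.4) / 1.0333 = 22.2/1.0333 = 21.485 cmH2O·s/L.
C = Vt/(Pplat − PEEP) = 460.0 / (12.4 − 5) = 460.0/7.4 = 62.162 mL/cmH2O.
τ = R × C = 21.485 × 0.06216 L/cmH2O = 1.336 s.
t = −τ·ln(1 − 0.99) = −1.336·ln(0.01) = 6.153 s.

6.15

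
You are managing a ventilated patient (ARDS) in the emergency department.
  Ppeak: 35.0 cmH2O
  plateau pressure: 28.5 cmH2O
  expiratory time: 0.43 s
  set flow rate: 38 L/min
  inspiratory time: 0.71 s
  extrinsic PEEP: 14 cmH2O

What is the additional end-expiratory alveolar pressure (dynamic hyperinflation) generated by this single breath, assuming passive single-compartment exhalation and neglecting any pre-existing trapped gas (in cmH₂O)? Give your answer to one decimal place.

Flow: 38 L/min ÷ 60 = 0.6333 L/s.
Vt = flow × Ti = 0.6333 L/s × 0.71 s × 1000 mL/L = 449.64 mL.
R = (PIP − Pplat)/V̇ = (35.0 − 28.5) / 0.6333 = 6.5/0.6333 = 10.264 cmH2O·s/L.
C = Vt/(Pplat − PEEP) = 449.64 / (28.5 − 14) = 449.64/14.5 = 31.01 mL/cmH2O.
τ = R × C = 10.264 × 0.03101 L/cmH2O = 0.3183 s.
Fraction remaining = e^(−Te/τ) = e^(−0.43/0.3183) = 0.259; trapped volume = 449.64 × 0.259 = 116.46 mL.
Additional alveolar pressure from trapping ≈ V_trapped / C = 116.46 / 31.01 = 3.756 cmH2O.

3.8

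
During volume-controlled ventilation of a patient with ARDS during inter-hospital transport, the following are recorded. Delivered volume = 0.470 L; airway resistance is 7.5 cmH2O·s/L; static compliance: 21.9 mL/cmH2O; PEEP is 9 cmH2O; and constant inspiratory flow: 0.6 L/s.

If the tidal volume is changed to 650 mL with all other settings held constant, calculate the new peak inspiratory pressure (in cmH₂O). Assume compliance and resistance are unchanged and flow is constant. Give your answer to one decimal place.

43.2

PIP = Vt/C + R·V̇ + PEEP (constant-flow equation of motion).
Only the elastic term changes: ΔPIP = ΔVt / C = (650 − 470) / 21.9 = 8.219 cmH2O.
Original PIP = 470/21.9 + 7.5×0.6 + 9 = 34.961 cmH2O; new PIP = 34.961 + (8.219) = 43.18 cmH2O.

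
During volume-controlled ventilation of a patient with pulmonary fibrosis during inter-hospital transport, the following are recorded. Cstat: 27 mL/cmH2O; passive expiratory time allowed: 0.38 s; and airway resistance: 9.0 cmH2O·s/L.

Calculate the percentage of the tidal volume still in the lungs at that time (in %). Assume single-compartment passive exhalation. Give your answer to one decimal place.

τ = R × C = 9.0 × 27 mL/cmH2O = 9.0 × 0.027 L/cmH2O = 0.243 s.
Passive exhalation: V(t)/V₀ = e^(−t/τ) = e^(−0.38/0.243) = 0.2093.
Fraction remaining = 0.2093 → 20.93%.

20.9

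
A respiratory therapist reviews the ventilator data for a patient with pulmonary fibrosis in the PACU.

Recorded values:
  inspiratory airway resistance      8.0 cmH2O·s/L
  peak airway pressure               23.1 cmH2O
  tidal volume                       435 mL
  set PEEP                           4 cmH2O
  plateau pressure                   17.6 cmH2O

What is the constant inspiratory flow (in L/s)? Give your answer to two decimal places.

0.69

flow = (PIP − Pplat) / Raw = 5.5 / 8.0 = 0.6875 L/s.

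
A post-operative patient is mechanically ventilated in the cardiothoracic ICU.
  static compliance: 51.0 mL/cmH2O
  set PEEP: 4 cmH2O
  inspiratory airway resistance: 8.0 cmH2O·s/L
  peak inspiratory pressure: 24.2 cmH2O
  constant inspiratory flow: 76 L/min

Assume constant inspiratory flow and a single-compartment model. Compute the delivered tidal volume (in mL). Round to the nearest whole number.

513

Flow: 76 L/min ÷ 60 = 1.2667 L/s.
Equation of motion (constant flow): PIP = Vt/C + R·V̇ + PEEP.
Vt/C = PIP − R·V̇ − PEEP = 24.2 − 10.134 − 4 = 10.066 cmH2O.
Vt = C × 10.066 = 51.0 × 10.066 = 513.37 mL.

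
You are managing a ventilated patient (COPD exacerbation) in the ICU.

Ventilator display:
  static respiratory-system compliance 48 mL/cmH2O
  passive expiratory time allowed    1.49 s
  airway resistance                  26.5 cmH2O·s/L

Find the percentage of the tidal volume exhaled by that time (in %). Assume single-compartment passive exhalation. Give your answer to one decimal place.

69.0

τ = R × C = 26.5 × 48 mL/cmH2O = 26.5 × 0.048 L/cmH2O = 1.272 s.
Passive exhalation: V(t)/V₀ = e^(−t/τ) = e^(−1.49/1.272) = 0.3099.
Fraction exhaled = 1 − 0.3099 = 0.6901 → 69.01%.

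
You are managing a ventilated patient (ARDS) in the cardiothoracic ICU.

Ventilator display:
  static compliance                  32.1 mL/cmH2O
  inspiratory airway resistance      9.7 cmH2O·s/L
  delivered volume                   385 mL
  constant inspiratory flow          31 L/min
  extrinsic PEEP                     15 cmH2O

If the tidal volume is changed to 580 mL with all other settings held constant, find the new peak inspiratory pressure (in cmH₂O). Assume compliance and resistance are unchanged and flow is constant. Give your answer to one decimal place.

Flow: 31 L/min ÷ 60 = 0.5167 L/s.
PIP = Vt/C + R·V̇ + PEEP (constant-flow equation of motion).
Only the elastic term changes: ΔPIP = ΔVt / C = (580 − 385) / 32.1 = 6.075 cmH2O.
Original PIP = 385/32.1 + 9.7×0.5167 + 15 = 32.006 cmH2O; new PIP = 32.006 + (6.075) = 38.081 cmH2O.

38.1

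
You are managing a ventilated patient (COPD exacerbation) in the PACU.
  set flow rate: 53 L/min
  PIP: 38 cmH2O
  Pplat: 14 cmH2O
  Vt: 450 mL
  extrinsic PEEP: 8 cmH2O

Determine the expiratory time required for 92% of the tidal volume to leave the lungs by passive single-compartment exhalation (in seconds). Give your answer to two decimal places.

Flow: 53 L/min ÷ 60 = 0.8833 L/s.
R = (PIP − Pplat)/V̇ = (38 − 14) / 0.8833 = 24.0/0.8833 = 27.171 cmH2O·s/L.
C = Vt/(Pplat − PEEP) = 450.0 / (14 − 8) = 450.0/6.0 = 75.0 mL/cmH2O.
τ = R × C = 27.171 × 0.075 L/cmH2O = 2.038 s.
t = −τ·ln(1 − 0.92) = −2.038·ln(0.08) = 5.147 s.

5.15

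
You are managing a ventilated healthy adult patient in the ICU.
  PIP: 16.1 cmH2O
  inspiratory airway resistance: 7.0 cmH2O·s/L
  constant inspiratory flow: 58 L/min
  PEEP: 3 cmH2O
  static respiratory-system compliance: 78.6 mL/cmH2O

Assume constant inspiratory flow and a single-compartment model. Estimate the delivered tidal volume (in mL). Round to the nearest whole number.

Flow: 58 L/min ÷ 60 = 0.9667 L/s.
Equation of motion (constant flow): PIP = Vt/C + R·V̇ + PEEP.
Vt/C = PIP − R·V̇ − PEEP = 16.1 − 6.767 − 3 = 6.333 cmH2O.
Vt = C × 6.333 = 78.6 × 6.333 = 497.77 mL.

498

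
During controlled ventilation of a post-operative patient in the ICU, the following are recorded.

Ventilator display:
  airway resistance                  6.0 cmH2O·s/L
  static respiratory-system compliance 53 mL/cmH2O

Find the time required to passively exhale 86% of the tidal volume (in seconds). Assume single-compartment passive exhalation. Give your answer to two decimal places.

0.63

τ = R × C = 6.0 × 53 mL/cmH2O = 6.0 × 0.053 L/cmH2O = 0.318 s.
Exhaled fraction f = 1 − e^(−t/τ) → t = −τ·ln(1 − f) = −0.318·ln(0.14) = 0.6252 s.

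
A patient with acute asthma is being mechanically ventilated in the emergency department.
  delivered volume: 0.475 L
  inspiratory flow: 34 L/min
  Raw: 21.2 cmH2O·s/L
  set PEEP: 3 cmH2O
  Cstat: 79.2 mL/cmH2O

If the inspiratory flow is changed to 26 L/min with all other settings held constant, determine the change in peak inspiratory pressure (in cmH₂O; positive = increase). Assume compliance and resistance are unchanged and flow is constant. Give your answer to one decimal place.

-2.8

Flow: 34 L/min ÷ 60 = 0.5667 L/s.
New flow: 26 L/min ÷ 60 = 0.4333 L/s.
PIP = Vt/C + R·V̇ + PEEP (constant-flow equation of motion).
Only the resistive term changes: ΔPIP = R × ΔV̇ = 21.2 × (0.4333 − 0.5667) = 21.2 × -0.1334 = -2.828 cmH2O.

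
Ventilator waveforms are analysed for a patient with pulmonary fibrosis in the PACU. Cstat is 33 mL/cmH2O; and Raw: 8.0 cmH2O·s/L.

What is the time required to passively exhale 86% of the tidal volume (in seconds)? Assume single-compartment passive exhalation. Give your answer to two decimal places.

0.52

τ = R × C = 8.0 × 33 mL/cmH2O = 8.0 × 0.033 L/cmH2O = 0.264 s.
Exhaled fraction f = 1 − e^(−t/τ) → t = −τ·ln(1 − f) = −0.264·ln(0.14) = 0.5191 s.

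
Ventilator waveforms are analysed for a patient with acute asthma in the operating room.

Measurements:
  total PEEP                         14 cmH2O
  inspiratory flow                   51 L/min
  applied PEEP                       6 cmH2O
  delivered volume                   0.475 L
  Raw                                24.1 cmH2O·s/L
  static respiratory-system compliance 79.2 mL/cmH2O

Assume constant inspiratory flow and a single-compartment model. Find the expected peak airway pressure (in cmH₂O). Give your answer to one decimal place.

Flow: 51 L/min ÷ 60 = 0.85 L/s.
Total PEEP = 14 cmH2O (set 6 + intrinsic 8); this is the baseline alveolar pressure.
Equation of motion (constant flow): PIP = Vt/C + R·V̇ + PEEP.
PIP = 475/79.2 + 24.1×0.85 + 14 = 5.997 + 20.485 + 14 = 40.482 cmH2O.

40.5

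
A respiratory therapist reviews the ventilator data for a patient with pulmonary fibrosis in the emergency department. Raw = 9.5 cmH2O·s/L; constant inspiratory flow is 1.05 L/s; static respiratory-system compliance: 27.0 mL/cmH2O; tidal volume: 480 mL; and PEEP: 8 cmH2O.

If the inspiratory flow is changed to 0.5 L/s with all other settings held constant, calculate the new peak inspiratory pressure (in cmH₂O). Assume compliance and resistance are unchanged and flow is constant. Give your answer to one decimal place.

30.5

PIP = Vt/C + R·V̇ + PEEP (constant-flow equation of motion).
Only the resistive term changes: ΔPIP = R × ΔV̇ = 9.5 × (0.5 − 1.05) = 9.5 × -0.55 = -5.225 cmH2O.
Original PIP = 480/27.0 + 9.5×1.05 + 8 = 35.753 cmH2O; new PIP = 35.753 + (-5.225) = 30.528 cmH2O.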